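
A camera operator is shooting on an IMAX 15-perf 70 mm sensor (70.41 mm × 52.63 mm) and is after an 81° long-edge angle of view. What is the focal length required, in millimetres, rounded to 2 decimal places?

41.22 mm

From α = 2·arctan(w/2f) we get f = w / (2·tan(α/2)).
With w = 70.41 mm and α/2 = 40.5°, tan(α/2) ≈ 0.85408, so f ≈ 70.41 / 1.70816 ≈ 41.2198 mm.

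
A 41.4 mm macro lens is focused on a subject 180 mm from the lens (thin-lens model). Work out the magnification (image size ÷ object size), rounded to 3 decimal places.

0.299×

Thin lens: 1/f = 1/dₒ + 1/dᵢ → 1/dᵢ = 1/41.4 − 1/180 = 0.0185990 mm⁻¹, so dᵢ ≈ 53.7662 mm.
Magnification m = dᵢ/dₒ = 53.7662/180 ≈ 0.29870.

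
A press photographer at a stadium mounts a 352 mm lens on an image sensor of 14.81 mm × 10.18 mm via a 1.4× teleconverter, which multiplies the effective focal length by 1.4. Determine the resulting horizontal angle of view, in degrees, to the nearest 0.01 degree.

Effective focal length f = 352 × 1.4 = 492.8 mm.
α = 2·arctan(14.81 / (2 × 492.8)) = 2·arctan(0.01503) ≈ 1.7218°.

1.72°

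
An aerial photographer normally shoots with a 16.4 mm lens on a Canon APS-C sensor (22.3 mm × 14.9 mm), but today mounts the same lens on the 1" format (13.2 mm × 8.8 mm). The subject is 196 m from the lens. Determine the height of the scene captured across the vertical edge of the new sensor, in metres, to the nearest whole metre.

105 m

The focal length stays 16.4 mm; the relevant sensor dimension is now h = 8.8 mm. Object distance dₒ = 196 m = 196000 mm.
Thin-lens field height W = h·(dₒ − f)/f = 8.8 × (196000 − 16.4)/16.4 ≈ 105161.932 mm = 105.162 m.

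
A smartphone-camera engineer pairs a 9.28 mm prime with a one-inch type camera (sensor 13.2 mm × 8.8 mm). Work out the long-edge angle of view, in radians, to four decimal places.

Angle of view α = 2·arctan(w/2f) with w = 13.2 mm and f = 9.28 mm.
w/2f = 0.71121; arctan(0.71121) ≈ 0.6182 rad, so α ≈ 1.2364 rad.

1.2364 rad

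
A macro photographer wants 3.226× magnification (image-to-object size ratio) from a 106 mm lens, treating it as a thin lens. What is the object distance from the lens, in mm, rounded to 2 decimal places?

138.86 mm

With m = dᵢ/dₒ and 1/f = 1/dₒ + 1/dᵢ, substituting dᵢ = m·dₒ gives 1/f = (1 + 1/m)/dₒ, hence dₒ = f·(1 + 1/m).
dₒ = 106 × (1 + 1/3.226) = 106 × 1.30998 ≈ 138.858 mm.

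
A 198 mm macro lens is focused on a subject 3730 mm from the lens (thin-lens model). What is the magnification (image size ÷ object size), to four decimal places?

0.0561×

Thin lens: 1/f = 1/dₒ + 1/dᵢ → 1/dᵢ = 1/198 − 1/3730 = 0.0047824 mm⁻¹, so dᵢ ≈ 209.0997 mm.
Magnification m = dᵢ/dₒ = 209.0997/3730 ≈ 0.05606.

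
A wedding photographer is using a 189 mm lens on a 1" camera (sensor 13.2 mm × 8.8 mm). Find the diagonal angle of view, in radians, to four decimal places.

0.0839 rad

Sensor diagonal = √(13.2² + 8.8²) = √251.6800 ≈ 15.8644 mm.
Angle of view α = 2·arctan(d/2f) with d = 15.8644 mm and f = 189 mm.
d/2f = 0.04197; arctan(0.04197) ≈ 0.0419 rad, so α ≈ 0.0839 rad.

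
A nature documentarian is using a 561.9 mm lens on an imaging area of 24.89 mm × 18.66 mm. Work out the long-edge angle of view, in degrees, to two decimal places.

2.54°

Angle of view α = 2·arctan(w/2f) with w = 24.89 mm and f = 561.9 mm.
w/2f = 0.02215; arctan(0.02215) ≈ 1.2688°, so α ≈ 2.5376°.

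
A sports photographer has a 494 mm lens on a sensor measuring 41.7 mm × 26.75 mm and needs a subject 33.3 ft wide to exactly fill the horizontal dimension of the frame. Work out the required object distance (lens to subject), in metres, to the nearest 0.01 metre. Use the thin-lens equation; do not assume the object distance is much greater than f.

120.73 m

W: 33.3 ft × 304.8 mm/ft = 10149.84 mm.
Magnification m = w/W = dᵢ/dₒ; combined with 1/f = 1/dₒ + 1/dᵢ this gives dₒ = f·(1 + W/w).
dₒ = 494 mm × (1 + 10149.8/41.7) = 494 × 244.4014 ≈ 120734.307 mm = 120.734 m.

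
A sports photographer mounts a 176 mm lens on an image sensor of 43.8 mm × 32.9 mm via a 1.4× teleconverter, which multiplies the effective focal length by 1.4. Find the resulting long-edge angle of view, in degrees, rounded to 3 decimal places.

10.158°

Effective focal length f = 176 × 1.4 = 246.4 mm.
α = 2·arctan(43.8 / (2 × 246.4)) = 2·arctan(0.08888) ≈ 10.1582°.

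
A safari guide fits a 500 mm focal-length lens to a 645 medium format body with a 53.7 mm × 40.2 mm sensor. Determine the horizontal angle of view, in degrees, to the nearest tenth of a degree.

Angle of view α = 2·arctan(w/2f) with w = 53.7 mm and f = 500 mm.
w/2f = 0.05370; arctan(0.05370) ≈ 3.0738°, so α ≈ 6.1477°.

6.1°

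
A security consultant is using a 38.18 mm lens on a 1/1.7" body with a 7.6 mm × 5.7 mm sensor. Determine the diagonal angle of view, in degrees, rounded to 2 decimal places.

14.18°

Sensor diagonal = √(7.6² + 5.7²) = √90.2500 ≈ 9.5000 mm.
Angle of view α = 2·arctan(d/2f) with d = 9.5000 mm and f = 38.18 mm.
d/2f = 0.12441; arctan(0.12441) ≈ 7.0918°, so α ≈ 14.1835°.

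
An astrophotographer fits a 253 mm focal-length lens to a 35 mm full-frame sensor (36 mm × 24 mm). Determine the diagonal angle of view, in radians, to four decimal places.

0.1706 rad

Sensor diagonal = √(36² + 24²) = √1872.0000 ≈ 43.2666 mm.
Angle of view α = 2·arctan(d/2f) with d = 43.2666 mm and f = 253 mm.
d/2f = 0.08551; arctan(0.08551) ≈ 0.0853 rad, so α ≈ 0.1706 rad.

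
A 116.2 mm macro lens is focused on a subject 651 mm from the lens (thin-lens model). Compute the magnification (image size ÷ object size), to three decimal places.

0.217×

Thin lens: 1/f = 1/dₒ + 1/dᵢ → 1/dᵢ = 1/116.2 − 1/651 = 0.0070698 mm⁻¹, so dᵢ ≈ 141.4476 mm.
Magnification m = dᵢ/dₒ = 141.4476/651 ≈ 0.21728.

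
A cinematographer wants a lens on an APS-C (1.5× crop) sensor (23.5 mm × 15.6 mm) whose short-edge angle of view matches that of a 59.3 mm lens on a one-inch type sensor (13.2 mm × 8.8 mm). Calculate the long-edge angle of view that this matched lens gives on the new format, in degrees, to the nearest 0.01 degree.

12.76°

Equal short-edge AOV ⇒ f₂ = f₁ · 15.6/8.8 = 59.3 × 1.77273 ≈ 105.1227 mm.
Long-edge AOV on the new format = 2·arctan(23.5 / (2 × 105.1227)) = 2·arctan(0.11177) ≈ 12.7554°.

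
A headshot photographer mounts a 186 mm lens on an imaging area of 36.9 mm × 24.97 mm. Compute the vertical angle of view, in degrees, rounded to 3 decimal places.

Angle of view α = 2·arctan(h/2f) with h = 24.97 mm and f = 186 mm.
h/2f = 0.06712; arctan(0.06712) ≈ 3.8401°, so α ≈ 7.6803°.

7.680°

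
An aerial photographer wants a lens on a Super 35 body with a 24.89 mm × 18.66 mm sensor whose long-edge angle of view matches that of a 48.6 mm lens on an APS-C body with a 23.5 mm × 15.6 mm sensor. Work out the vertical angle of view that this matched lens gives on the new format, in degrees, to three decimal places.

20.547°

Equal long-edge AOV ⇒ f₂ = f₁ · 24.89/23.5 = 48.6 × 1.05915 ≈ 51.4746 mm.
Vertical AOV on the new format = 2·arctan(18.66 / (2 × 51.4746)) = 2·arctan(0.18125) ≈ 20.5471°.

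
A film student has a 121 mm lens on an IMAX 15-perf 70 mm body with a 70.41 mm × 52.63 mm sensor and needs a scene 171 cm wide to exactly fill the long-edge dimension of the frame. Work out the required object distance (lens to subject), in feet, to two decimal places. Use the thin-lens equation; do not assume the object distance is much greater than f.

W: 171 cm = 1710 mm.
Magnification m = w/W = dᵢ/dₒ; combined with 1/f = 1/dₒ + 1/dᵢ this gives dₒ = f·(1 + W/w).
dₒ = 121 mm × (1 + 1710/70.41) = 121 × 25.2863 ≈ 3059.645 mm = 3059.645/304.8 ft = 10.0382 ft.

10.04 ft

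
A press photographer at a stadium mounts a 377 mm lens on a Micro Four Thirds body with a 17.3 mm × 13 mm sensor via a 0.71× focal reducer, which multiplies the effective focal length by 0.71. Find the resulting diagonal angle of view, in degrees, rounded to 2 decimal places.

4.63°

Effective focal length f = 377 × 0.71 = 267.67 mm.
Sensor diagonal = √(17.3² + 13²) = √468.2900 ≈ 21.6400 mm.
α = 2·arctan(21.640 / (2 × 267.67)) = 2·arctan(0.04042) ≈ 4.6296°.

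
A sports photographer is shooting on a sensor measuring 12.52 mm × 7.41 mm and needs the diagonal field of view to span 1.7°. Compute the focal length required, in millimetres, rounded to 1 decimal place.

Sensor diagonal = √(12.52² + 7.41²) = √211.6585 ≈ 14.5485 mm.
From α = 2·arctan(d/2f) we get f = d / (2·tan(α/2)).
With d = 14.5485 mm and α/2 = 0.85°, tan(α/2) ≈ 0.01484, so f ≈ 14.5485 / 0.02967 ≈ 490.2975 mm.

490.3 mm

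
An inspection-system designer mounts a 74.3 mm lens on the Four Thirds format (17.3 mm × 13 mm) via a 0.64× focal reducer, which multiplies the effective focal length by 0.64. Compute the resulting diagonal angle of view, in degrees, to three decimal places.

Effective focal length f = 74.3 × 0.64 = 47.552 mm.
Sensor diagonal = √(17.3² + 13²) = √468.2900 ≈ 21.6400 mm.
α = 2·arctan(21.640 / (2 × 47.552)) = 2·arctan(0.22754) ≈ 25.6377°.

25.638°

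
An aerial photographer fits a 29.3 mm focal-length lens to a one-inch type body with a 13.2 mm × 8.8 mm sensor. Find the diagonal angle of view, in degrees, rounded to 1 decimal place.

Sensor diagonal = √(13.2² + 8.8²) = √251.6800 ≈ 15.8644 mm.
Angle of view α = 2·arctan(d/2f) with d = 15.8644 mm and f = 29.3 mm.
d/2f = 0.27072; arctan(0.27072) ≈ 15.1482°, so α ≈ 30.2965°.

30.3°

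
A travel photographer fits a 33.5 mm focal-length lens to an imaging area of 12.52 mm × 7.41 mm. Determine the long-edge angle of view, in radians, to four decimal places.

0.3695 rad

Angle of view α = 2·arctan(w/2f) with w = 12.52 mm and f = 33.5 mm.
w/2f = 0.18687; arctan(0.18687) ≈ 0.1847 rad, so α ≈ 0.3695 rad.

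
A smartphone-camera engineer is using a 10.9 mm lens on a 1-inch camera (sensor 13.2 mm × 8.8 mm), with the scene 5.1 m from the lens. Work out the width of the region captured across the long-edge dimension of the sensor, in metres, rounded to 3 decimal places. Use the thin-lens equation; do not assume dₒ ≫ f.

6.163 m

dₒ: 5.1 m = 5100 mm.
Similar triangles through the lens centre give W/dₒ = w/dᵢ; with 1/f = 1/dₒ + 1/dᵢ this gives W = w·(dₒ − f)/f.
W = 13.2 mm × (5100 − 10.9) / 10.9 = 13.2 × 466.8899 ≈ 6162.947 mm = 6.16295 m.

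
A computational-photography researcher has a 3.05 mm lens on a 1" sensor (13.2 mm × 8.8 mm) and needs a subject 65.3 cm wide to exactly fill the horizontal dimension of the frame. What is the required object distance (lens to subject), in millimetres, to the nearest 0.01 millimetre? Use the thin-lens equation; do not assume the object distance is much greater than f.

W: 65.3 cm = 653 mm.
Magnification m = w/W = dᵢ/dₒ; combined with 1/f = 1/dₒ + 1/dᵢ this gives dₒ = f·(1 + W/w).
dₒ = 3.05 mm × (1 + 653/13.2) = 3.05 × 50.4697 ≈ 153.933 mm.

153.93 mm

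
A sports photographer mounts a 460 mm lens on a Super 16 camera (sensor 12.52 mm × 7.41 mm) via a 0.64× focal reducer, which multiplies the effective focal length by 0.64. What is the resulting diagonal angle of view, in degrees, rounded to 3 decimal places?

2.831°

Effective focal length f = 460 × 0.64 = 294.4 mm.
Sensor diagonal = √(12.52² + 7.41²) = √211.6585 ≈ 14.5485 mm.
α = 2·arctan(14.548 / (2 × 294.4)) = 2·arctan(0.02471) ≈ 2.8308°.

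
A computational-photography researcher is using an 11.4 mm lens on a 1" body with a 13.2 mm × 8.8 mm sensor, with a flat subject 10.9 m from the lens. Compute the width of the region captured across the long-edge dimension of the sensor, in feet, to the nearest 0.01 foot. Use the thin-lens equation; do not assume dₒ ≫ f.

41.36 ft

dₒ: 10.9 m = 10900 mm.
Similar triangles through the lens centre give W/dₒ = w/dᵢ; with 1/f = 1/dₒ + 1/dᵢ this gives W = w·(dₒ − f)/f.
W = 13.2 mm × (10900 − 11.4) / 11.4 = 13.2 × 955.1404 ≈ 12607.853 mm = 12607.853/304.8 ft = 41.3643 ft.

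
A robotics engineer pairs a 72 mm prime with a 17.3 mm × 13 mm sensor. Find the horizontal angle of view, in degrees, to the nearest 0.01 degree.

Angle of view α = 2·arctan(w/2f) with w = 17.3 mm and f = 72 mm.
w/2f = 0.12014; arctan(0.12014) ≈ 6.8506°, so α ≈ 13.7012°.

13.70°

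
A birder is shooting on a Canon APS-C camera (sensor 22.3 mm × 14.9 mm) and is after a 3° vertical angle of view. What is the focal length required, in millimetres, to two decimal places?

From α = 2·arctan(h/2f) we get f = h / (2·tan(α/2)).
With h = 14.9 mm and α/2 = 1.5°, tan(α/2) ≈ 0.02619, so f ≈ 14.9 / 0.05237 ≈ 284.5040 mm.

284.50 mm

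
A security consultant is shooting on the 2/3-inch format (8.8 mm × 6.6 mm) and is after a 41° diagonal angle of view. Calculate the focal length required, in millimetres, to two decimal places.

14.71 mm

Sensor diagonal = √(8.8² + 6.6²) = √121.0000 ≈ 11.0000 mm.
From α = 2·arctan(d/2f) we get f = d / (2·tan(α/2)).
With d = 11.0000 mm and α/2 = 20.5°, tan(α/2) ≈ 0.37388, so f ≈ 11.0000 / 0.74777 ≈ 14.7104 mm.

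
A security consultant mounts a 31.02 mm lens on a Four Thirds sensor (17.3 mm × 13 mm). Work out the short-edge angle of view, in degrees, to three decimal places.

Angle of view α = 2·arctan(h/2f) with h = 13 mm and f = 31.02 mm.
h/2f = 0.20954; arctan(0.20954) ≈ 11.8347°, so α ≈ 23.6693°.

23.669°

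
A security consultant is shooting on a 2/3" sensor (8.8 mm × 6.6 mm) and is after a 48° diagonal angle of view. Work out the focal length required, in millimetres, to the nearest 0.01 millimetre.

Sensor diagonal = √(8.8² + 6.6²) = √121.0000 ≈ 11.0000 mm.
From α = 2·arctan(d/2f) we get f = d / (2·tan(α/2)).
With d = 11.0000 mm and α/2 = 24°, tan(α/2) ≈ 0.44523, so f ≈ 11.0000 / 0.89046 ≈ 12.3532 mm.

12.35 mm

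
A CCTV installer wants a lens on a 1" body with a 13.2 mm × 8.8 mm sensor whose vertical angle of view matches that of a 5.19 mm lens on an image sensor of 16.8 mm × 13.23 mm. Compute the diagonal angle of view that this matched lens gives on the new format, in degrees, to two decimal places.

132.96°

Equal vertical AOV ⇒ f₂ = f₁ · 8.8/13.23 = 5.19 × 0.66515 ≈ 3.4522 mm.
Sensor diagonal = √(13.2² + 8.8²) = √251.6800 ≈ 15.8644 mm.
Diagonal AOV on the new format = 2·arctan(15.8644 / (2 × 3.4522)) = 2·arctan(2.29776) ≈ 132.9620°.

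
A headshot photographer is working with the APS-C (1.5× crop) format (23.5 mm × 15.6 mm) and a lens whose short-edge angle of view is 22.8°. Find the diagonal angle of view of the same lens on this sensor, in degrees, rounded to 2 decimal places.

40.06°

From the short-edge AOV: f = 15.6 / (2·tan(11.4°)) = 15.6 / 0.40327 ≈ 38.6837 mm.
Sensor diagonal = √(23.5² + 15.6²) = √795.6100 ≈ 28.2066 mm.
Diagonal AOV = 2·arctan(28.2066 / (2 × 38.6837)) = 2·arctan(0.36458) ≈ 40.0616°.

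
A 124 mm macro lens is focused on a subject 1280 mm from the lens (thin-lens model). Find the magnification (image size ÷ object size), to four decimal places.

Thin lens: 1/f = 1/dₒ + 1/dᵢ → 1/dᵢ = 1/124 − 1/1280 = 0.0072833 mm⁻¹, so dᵢ ≈ 137.3010 mm.
Magnification m = dᵢ/dₒ = 137.3010/1280 ≈ 0.10727.

0.1073×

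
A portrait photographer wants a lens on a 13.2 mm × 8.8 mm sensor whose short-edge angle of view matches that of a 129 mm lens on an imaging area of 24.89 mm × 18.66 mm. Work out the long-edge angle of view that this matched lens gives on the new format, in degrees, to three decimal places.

12.383°

Equal short-edge AOV ⇒ f₂ = f₁ · 8.8/18.66 = 129 × 0.47160 ≈ 60.8360 mm.
Long-edge AOV on the new format = 2·arctan(13.2 / (2 × 60.8360)) = 2·arctan(0.10849) ≈ 12.3834°.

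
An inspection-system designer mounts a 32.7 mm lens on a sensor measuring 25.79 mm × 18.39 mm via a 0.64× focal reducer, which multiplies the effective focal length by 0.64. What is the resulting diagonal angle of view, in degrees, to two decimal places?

74.23°

Effective focal length f = 32.7 × 0.64 = 20.928 mm.
Sensor diagonal = √(25.79² + 18.39²) = √1003.3162 ≈ 31.6752 mm.
α = 2·arctan(31.675 / (2 × 20.928)) = 2·arctan(0.75677) ≈ 74.2343°.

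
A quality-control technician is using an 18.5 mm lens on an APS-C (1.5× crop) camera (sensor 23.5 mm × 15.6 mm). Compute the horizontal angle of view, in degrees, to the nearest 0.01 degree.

64.84°

Angle of view α = 2·arctan(w/2f) with w = 23.5 mm and f = 18.5 mm.
w/2f = 0.63514; arctan(0.63514) ≈ 32.4211°, so α ≈ 64.8421°.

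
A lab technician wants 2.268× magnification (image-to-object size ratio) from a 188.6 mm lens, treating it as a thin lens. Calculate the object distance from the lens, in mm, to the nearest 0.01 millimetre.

With m = dᵢ/dₒ and 1/f = 1/dₒ + 1/dᵢ, substituting dᵢ = m·dₒ gives 1/f = (1 + 1/m)/dₒ, hence dₒ = f·(1 + 1/m).
dₒ = 188.6 × (1 + 1/2.268) = 188.6 × 1.44092 ≈ 271.757 mm.

271.76 mm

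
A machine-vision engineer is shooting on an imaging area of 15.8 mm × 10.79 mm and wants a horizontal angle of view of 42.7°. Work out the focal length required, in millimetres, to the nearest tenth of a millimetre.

From α = 2·arctan(w/2f) we get f = w / (2·tan(α/2)).
With w = 15.8 mm and α/2 = 21.35°, tan(α/2) ≈ 0.39089, so f ≈ 15.8 / 0.78178 ≈ 20.2103 mm.

20.2 mm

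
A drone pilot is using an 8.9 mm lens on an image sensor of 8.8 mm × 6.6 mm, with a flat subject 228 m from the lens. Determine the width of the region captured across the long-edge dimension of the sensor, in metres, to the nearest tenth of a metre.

225.4 m

dₒ: 228 m = 228000 mm.
Similar triangles through the lens centre give W/dₒ = w/dᵢ; with 1/f = 1/dₒ + 1/dᵢ this gives W = w·(dₒ − f)/f.
W = 8.8 mm × (228000 − 8.9) / 8.9 = 8.8 × 25616.9775 ≈ 225429.402 mm = 225.429 m.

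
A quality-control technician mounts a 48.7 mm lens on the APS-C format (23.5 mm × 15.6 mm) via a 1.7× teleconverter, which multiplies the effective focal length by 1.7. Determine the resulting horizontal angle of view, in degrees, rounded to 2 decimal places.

Effective focal length f = 48.7 × 1.7 = 82.79 mm.
α = 2·arctan(23.5 / (2 × 82.79)) = 2·arctan(0.14193) ≈ 16.1556°.

16.16°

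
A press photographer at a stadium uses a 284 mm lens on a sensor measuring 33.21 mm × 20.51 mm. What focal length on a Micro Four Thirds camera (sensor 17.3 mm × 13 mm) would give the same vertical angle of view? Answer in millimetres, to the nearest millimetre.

180 mm

Equal angle of view means equal height/f ratio, so f₂ = f₁ · (height₂/height₁) = 284 × 13/20.51.
f₂ = 284 × 0.63384 ≈ 180.010 mm.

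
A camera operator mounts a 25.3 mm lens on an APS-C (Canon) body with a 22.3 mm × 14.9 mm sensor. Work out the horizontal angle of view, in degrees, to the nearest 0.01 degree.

Angle of view α = 2·arctan(w/2f) with w = 22.3 mm and f = 25.3 mm.
w/2f = 0.44071; arctan(0.44071) ≈ 23.7836°, so α ≈ 47.5673°.

47.57°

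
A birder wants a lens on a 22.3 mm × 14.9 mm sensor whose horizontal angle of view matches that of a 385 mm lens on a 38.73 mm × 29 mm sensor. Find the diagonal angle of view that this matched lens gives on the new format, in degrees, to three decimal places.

Equal horizontal AOV ⇒ f₂ = f₁ · 22.3/38.73 = 385 × 0.57578 ≈ 221.6757 mm.
Sensor diagonal = √(22.3² + 14.9²) = √719.3000 ≈ 26.8198 mm.
Diagonal AOV on the new format = 2·arctan(26.8198 / (2 × 221.6757)) = 2·arctan(0.06049) ≈ 6.9236°.

6.924°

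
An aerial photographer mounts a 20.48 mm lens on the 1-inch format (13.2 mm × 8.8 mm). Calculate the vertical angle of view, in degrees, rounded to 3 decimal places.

Angle of view α = 2·arctan(h/2f) with h = 8.8 mm and f = 20.48 mm.
h/2f = 0.21484; arctan(0.21484) ≈ 12.1253°, so α ≈ 24.2506°.

24.251°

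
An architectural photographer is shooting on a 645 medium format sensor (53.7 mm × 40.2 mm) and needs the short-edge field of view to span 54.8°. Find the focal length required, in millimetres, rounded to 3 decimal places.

38.777 mm

From α = 2·arctan(h/2f) we get f = h / (2·tan(α/2)).
With h = 40.2 mm and α/2 = 27.4°, tan(α/2) ≈ 0.51835, so f ≈ 40.2 / 1.03670 ≈ 38.7768 mm.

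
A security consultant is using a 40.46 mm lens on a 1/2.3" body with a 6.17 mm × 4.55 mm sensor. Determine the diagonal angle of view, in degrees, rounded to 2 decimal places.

10.82°

Sensor diagonal = √(6.17² + 4.55²) = √58.7714 ≈ 7.6663 mm.
Angle of view α = 2·arctan(d/2f) with d = 7.6663 mm and f = 40.46 mm.
d/2f = 0.09474; arctan(0.09474) ≈ 5.4120°, so α ≈ 10.8239°.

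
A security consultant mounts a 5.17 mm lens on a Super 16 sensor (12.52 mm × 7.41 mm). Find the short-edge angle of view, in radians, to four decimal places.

Angle of view α = 2·arctan(h/2f) with h = 7.41 mm and f = 5.17 mm.
h/2f = 0.71663; arctan(0.71663) ≈ 0.6218 rad, so α ≈ 1.2436 rad.

1.2436 rad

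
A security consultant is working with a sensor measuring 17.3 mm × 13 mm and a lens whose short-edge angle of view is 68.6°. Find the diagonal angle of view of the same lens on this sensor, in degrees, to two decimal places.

From the short-edge AOV: f = 13 / (2·tan(34.3°)) = 13 / 1.36431 ≈ 9.5286 mm.
Sensor diagonal = √(17.3² + 13²) = √468.2900 ≈ 21.6400 mm.
Diagonal AOV = 2·arctan(21.6400 / (2 × 9.5286)) = 2·arctan(1.13552) ≈ 97.2624°.

97.26°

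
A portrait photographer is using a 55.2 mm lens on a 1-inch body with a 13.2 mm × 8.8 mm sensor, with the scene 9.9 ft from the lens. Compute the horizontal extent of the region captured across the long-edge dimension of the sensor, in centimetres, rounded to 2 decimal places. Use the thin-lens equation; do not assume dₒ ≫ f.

dₒ: 9.9 ft × 304.8 mm/ft = 3017.52 mm.
Similar triangles through the lens centre give W/dₒ = w/dᵢ; with 1/f = 1/dₒ + 1/dᵢ this gives W = w·(dₒ − f)/f.
W = 13.2 mm × (3017.52 − 55.2) / 55.2 = 13.2 × 53.6652 ≈ 708.381 mm = 70.8381 cm.

70.84 cm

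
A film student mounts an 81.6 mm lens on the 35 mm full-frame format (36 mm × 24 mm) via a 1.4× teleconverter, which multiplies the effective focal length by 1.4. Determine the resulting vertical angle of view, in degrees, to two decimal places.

Effective focal length f = 81.6 × 1.4 = 114.24 mm.
α = 2·arctan(24 / (2 × 114.24)) = 2·arctan(0.10504) ≈ 11.9929°.

11.99°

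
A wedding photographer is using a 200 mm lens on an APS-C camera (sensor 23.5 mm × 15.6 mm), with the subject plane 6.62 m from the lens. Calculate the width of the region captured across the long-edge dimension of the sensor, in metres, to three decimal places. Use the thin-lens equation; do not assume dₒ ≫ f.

0.754 m

dₒ: 6.62 m = 6620 mm.
Similar triangles through the lens centre give W/dₒ = w/dᵢ; with 1/f = 1/dₒ + 1/dᵢ this gives W = w·(dₒ − f)/f.
W = 23.5 mm × (6620 − 200) / 200 = 23.5 × 32.1000 ≈ 754.350 mm = 0.75435 m.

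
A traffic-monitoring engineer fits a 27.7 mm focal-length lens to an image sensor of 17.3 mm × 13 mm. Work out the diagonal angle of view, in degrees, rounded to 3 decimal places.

42.673°

Sensor diagonal = √(17.3² + 13²) = √468.2900 ≈ 21.6400 mm.
Angle of view α = 2·arctan(d/2f) with d = 21.6400 mm and f = 27.7 mm.
d/2f = 0.39061; arctan(0.39061) ≈ 21.3363°, so α ≈ 42.6726°.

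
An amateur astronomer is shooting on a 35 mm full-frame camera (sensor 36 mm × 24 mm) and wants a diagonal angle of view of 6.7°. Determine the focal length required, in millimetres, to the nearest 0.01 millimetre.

Sensor diagonal = √(36² + 24²) = √1872.0000 ≈ 43.2666 mm.
From α = 2·arctan(d/2f) we get f = d / (2·tan(α/2)).
With d = 43.2666 mm and α/2 = 3.35°, tan(α/2) ≈ 0.05854, so f ≈ 43.2666 / 0.11707 ≈ 369.5775 mm.

369.58 mm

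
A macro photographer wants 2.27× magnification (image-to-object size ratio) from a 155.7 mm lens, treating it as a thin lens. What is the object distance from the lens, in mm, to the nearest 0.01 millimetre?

With m = dᵢ/dₒ and 1/f = 1/dₒ + 1/dᵢ, substituting dᵢ = m·dₒ gives 1/f = (1 + 1/m)/dₒ, hence dₒ = f·(1 + 1/m).
dₒ = 155.7 × (1 + 1/2.27) = 155.7 × 1.44053 ≈ 224.290 mm.

224.29 mm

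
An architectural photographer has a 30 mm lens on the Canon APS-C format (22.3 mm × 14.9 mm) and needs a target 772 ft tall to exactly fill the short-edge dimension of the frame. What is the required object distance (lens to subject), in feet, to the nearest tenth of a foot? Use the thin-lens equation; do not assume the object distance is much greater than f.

W: 772 ft × 304.8 mm/ft = 235305.59 mm.
Magnification m = h/W = dᵢ/dₒ; combined with 1/f = 1/dₒ + 1/dᵢ this gives dₒ = f·(1 + W/h).
dₒ = 30 mm × (1 + 235306/14.9) = 30 × 15793.3216 ≈ 473799.649 mm = 473799.649/304.8 ft = 1554.46 ft.

1554.5 ft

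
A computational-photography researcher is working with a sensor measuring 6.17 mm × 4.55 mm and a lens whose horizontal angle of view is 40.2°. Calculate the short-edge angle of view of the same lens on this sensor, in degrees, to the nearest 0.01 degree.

From the horizontal AOV: f = 6.17 / (2·tan(20.1°)) = 6.17 / 0.73190 ≈ 8.4302 mm.
Short-edge AOV = 2·arctan(4.55 / (2 × 8.4302)) = 2·arctan(0.26986) ≈ 30.2047°.

30.20°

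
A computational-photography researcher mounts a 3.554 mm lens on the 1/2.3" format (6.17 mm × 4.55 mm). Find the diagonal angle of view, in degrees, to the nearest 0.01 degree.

Sensor diagonal = √(6.17² + 4.55²) = √58.7714 ≈ 7.6663 mm.
Angle of view α = 2·arctan(d/2f) with d = 7.6663 mm and f = 3.554 mm.
d/2f = 1.07854; arctan(1.07854) ≈ 47.1639°, so α ≈ 94.3278°.

94.33°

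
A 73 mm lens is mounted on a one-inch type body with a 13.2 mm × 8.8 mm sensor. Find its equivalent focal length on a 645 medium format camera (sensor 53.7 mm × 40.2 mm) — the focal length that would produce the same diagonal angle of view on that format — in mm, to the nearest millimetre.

309 mm

Sensor diagonal = √(13.2² + 8.8²) = √251.6800 ≈ 15.8644 mm.
Sensor diagonal = √(53.7² + 40.2²) = √4499.7300 ≈ 67.0800 mm.
Equal angle of view means equal diagonal/f ratio, so f₂ = f₁ · (diagonal₂/diagonal₁) = 73 × 67.0800/15.8644.
f₂ = 73 × 4.22833 ≈ 308.668 mm.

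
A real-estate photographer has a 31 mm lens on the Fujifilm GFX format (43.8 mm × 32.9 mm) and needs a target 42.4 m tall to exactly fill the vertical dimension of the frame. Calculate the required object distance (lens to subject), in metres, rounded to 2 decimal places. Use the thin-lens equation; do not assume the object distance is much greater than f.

39.98 m

W: 42.4 m = 42400 mm.
Magnification m = h/W = dᵢ/dₒ; combined with 1/f = 1/dₒ + 1/dᵢ this gives dₒ = f·(1 + W/h).
dₒ = 31 mm × (1 + 42400/32.9) = 31 × 1289.7538 ≈ 39982.368 mm = 39.9824 m.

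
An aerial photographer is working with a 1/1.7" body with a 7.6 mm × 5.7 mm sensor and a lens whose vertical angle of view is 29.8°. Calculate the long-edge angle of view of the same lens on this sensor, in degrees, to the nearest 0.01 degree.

39.07°

From the vertical AOV: f = 5.7 / (2·tan(14.9°)) = 5.7 / 0.53216 ≈ 10.7111 mm.
Long-edge AOV = 2·arctan(7.6 / (2 × 10.7111)) = 2·arctan(0.35477) ≈ 39.0666°.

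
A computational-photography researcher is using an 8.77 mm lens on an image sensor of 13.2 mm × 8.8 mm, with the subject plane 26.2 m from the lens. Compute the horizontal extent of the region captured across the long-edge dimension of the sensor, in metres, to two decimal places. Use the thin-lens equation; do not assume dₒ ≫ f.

39.42 m

dₒ: 26.2 m = 26200 mm.
Similar triangles through the lens centre give W/dₒ = w/dᵢ; with 1/f = 1/dₒ + 1/dᵢ this gives W = w·(dₒ − f)/f.
W = 13.2 mm × (26200 − 8.77) / 8.77 = 13.2 × 2986.4572 ≈ 39421.236 mm = 39.4212 m.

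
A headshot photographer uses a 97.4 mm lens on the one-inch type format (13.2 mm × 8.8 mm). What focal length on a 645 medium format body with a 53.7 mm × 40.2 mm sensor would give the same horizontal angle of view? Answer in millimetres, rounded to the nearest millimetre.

396 mm

Equal angle of view means equal width/f ratio, so f₂ = f₁ · (width₂/width₁) = 97.4 × 53.7/13.2.
f₂ = 97.4 × 4.06818 ≈ 396.241 mm.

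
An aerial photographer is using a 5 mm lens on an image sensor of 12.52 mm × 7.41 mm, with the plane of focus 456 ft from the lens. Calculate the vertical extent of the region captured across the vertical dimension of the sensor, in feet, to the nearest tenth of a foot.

dₒ: 456 ft × 304.8 mm/ft = 138988.80 mm.
Similar triangles through the lens centre give W/dₒ = h/dᵢ; with 1/f = 1/dₒ + 1/dᵢ this gives W = h·(dₒ − f)/f.
W = 7.41 mm × (138989 − 5) / 5 = 7.41 × 27796.7591 ≈ 205973.985 mm = 205973.985/304.8 ft = 675.768 ft.

675.8 ft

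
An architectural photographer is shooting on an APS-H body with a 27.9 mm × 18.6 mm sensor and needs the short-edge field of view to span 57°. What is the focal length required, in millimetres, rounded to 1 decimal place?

17.1 mm

From α = 2·arctan(h/2f) we get f = h / (2·tan(α/2)).
With h = 18.6 mm and α/2 = 28.5°, tan(α/2) ≈ 0.54296, so f ≈ 18.6 / 1.08591 ≈ 17.1285 mm.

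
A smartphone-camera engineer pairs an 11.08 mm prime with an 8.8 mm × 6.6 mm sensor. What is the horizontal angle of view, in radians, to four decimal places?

Angle of view α = 2·arctan(w/2f) with w = 8.8 mm and f = 11.08 mm.
w/2f = 0.39711; arctan(0.39711) ≈ 0.3780 rad, so α ≈ 0.7560 rad.

0.7560 rad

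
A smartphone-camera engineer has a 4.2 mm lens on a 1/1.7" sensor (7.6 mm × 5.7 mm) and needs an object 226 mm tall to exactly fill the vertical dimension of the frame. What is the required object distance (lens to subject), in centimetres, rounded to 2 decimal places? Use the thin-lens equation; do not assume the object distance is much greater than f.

17.07 cm

Magnification m = h/W = dᵢ/dₒ; combined with 1/f = 1/dₒ + 1/dᵢ this gives dₒ = f·(1 + W/h).
dₒ = 4.2 mm × (1 + 226/5.7) = 4.2 × 40.6491 ≈ 170.726 mm = 17.0726 cm.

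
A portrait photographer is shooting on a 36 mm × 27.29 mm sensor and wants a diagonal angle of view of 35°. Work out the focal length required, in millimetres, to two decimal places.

71.64 mm

Sensor diagonal = √(36² + 27.29²) = √2040.7441 ≈ 45.1746 mm.
From α = 2·arctan(d/2f) we get f = d / (2·tan(α/2)).
With d = 45.1746 mm and α/2 = 17.5°, tan(α/2) ≈ 0.31530, so f ≈ 45.1746 / 0.63060 ≈ 71.6378 mm.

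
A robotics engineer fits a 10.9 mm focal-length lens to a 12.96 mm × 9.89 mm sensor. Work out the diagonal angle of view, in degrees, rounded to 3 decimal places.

Sensor diagonal = √(12.96² + 9.89²) = √265.7737 ≈ 16.3026 mm.
Angle of view α = 2·arctan(d/2f) with d = 16.3026 mm and f = 10.9 mm.
d/2f = 0.74782; arctan(0.74782) ≈ 36.7900°, so α ≈ 73.5801°.

73.580°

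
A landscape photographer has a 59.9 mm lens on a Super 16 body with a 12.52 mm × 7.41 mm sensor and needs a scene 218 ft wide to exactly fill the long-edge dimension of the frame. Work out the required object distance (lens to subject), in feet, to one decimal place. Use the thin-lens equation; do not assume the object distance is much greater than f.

1043.2 ft

W: 218 ft × 304.8 mm/ft = 66446.40 mm.
Magnification m = w/W = dᵢ/dₒ; combined with 1/f = 1/dₒ + 1/dᵢ this gives dₒ = f·(1 + W/w).
dₒ = 59.9 mm × (1 + 66446.4/12.52) = 59.9 × 5308.2203 ≈ 317962.395 mm = 317962.395/304.8 ft = 1043.18 ft.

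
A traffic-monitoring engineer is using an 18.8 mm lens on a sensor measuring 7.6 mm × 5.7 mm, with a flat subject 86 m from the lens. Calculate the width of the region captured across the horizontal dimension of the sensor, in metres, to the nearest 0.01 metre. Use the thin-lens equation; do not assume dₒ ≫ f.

34.76 m

dₒ: 86 m = 86000 mm.
Similar triangles through the lens centre give W/dₒ = w/dᵢ; with 1/f = 1/dₒ + 1/dᵢ this gives W = w·(dₒ − f)/f.
W = 7.6 mm × (86000 − 18.8) / 18.8 = 7.6 × 4573.4681 ≈ 34758.357 mm = 34.7584 m.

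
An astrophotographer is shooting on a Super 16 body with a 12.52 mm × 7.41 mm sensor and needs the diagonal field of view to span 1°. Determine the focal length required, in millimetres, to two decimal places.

Sensor diagonal = √(12.52² + 7.41²) = √211.6585 ≈ 14.5485 mm.
From α = 2·arctan(d/2f) we get f = d / (2·tan(α/2)).
With d = 14.5485 mm and α/2 = 0.5°, tan(α/2) ≈ 0.00873, so f ≈ 14.5485 / 0.01745 ≈ 833.5458 mm.

833.55 mm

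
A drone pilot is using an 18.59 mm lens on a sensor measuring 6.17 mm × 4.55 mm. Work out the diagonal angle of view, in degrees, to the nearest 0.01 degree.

Sensor diagonal = √(6.17² + 4.55²) = √58.7714 ≈ 7.6663 mm.
Angle of view α = 2·arctan(d/2f) with d = 7.6663 mm and f = 18.59 mm.
d/2f = 0.20619; arctan(0.20619) ≈ 11.6507°, so α ≈ 23.3014°.

23.30°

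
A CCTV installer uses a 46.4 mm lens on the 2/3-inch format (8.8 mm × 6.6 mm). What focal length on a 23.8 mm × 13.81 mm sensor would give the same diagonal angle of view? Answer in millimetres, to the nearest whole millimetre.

116 mm

Sensor diagonal = √(8.8² + 6.6²) = √121.0000 ≈ 11.0000 mm.
Sensor diagonal = √(23.8² + 13.81²) = √757.1561 ≈ 27.5165 mm.
Equal angle of view means equal diagonal/f ratio, so f₂ = f₁ · (diagonal₂/diagonal₁) = 46.4 × 27.5165/11.0000.
f₂ = 46.4 × 2.50150 ≈ 116.069 mm.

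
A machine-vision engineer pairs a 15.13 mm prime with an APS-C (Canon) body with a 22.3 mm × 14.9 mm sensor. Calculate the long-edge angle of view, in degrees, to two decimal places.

72.78°

Angle of view α = 2·arctan(w/2f) with w = 22.3 mm and f = 15.13 mm.
w/2f = 0.73695; arctan(0.73695) ≈ 36.3882°, so α ≈ 72.7765°.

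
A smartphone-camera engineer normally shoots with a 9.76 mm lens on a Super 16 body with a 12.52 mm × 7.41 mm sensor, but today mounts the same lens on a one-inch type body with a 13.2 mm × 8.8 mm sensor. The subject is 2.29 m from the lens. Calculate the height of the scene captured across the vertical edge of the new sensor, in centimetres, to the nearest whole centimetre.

The focal length stays 9.76 mm; the relevant sensor dimension is now h = 8.8 mm. Object distance dₒ = 2.29 m = 2290 mm.
Thin-lens field height W = h·(dₒ − f)/f = 8.8 × (2290 − 9.76)/9.76 ≈ 2055.954 mm = 205.595 cm.

206 cm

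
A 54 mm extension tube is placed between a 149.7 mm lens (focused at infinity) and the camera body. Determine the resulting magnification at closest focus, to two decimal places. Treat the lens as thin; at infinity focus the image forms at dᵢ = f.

0.36×

The tube moves the image plane from f to f + e, so dᵢ = 149.7 + 54 = 203.7 mm. Focus is achieved when 1/f = 1/dₒ + 1/dᵢ, giving dₒ = 1/(1/f − 1/(f+e)).
Magnification m = dᵢ/dₒ = (f+e)·(1/f − 1/(f+e)) = e/f = 54/149.7 ≈ 0.3607.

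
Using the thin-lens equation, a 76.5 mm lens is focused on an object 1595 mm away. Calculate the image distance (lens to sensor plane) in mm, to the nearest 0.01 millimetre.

80.35 mm

1/dᵢ = 1/f − 1/dₒ = 1/76.5 − 1/1595 = 0.0124449 mm⁻¹.
dᵢ = 1/0.0124449 ≈ 80.3540 mm.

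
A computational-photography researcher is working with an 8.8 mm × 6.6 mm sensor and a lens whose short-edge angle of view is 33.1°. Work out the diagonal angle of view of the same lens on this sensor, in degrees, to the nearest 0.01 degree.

52.70°

From the short-edge AOV: f = 6.6 / (2·tan(16.55°)) = 6.6 / 0.59433 ≈ 11.1050 mm.
Sensor diagonal = √(8.8² + 6.6²) = √121.0000 ≈ 11.0000 mm.
Diagonal AOV = 2·arctan(11.0000 / (2 × 11.1050)) = 2·arctan(0.49527) ≈ 52.6958°.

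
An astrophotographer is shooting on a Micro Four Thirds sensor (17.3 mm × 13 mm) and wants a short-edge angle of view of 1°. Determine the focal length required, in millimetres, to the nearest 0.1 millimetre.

744.8 mm

From α = 2·arctan(h/2f) we get f = h / (2·tan(α/2)).
With h = 13 mm and α/2 = 0.5°, tan(α/2) ≈ 0.00873, so f ≈ 13 / 0.01745 ≈ 744.8262 mm.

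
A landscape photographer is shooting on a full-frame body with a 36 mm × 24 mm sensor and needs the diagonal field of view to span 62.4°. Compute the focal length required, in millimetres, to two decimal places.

35.72 mm

Sensor diagonal = √(36² + 24²) = √1872.0000 ≈ 43.2666 mm.
From α = 2·arctan(d/2f) we get f = d / (2·tan(α/2)).
With d = 43.2666 mm and α/2 = 31.2°, tan(α/2) ≈ 0.60562, so f ≈ 43.2666 / 1.21124 ≈ 35.7208 mm.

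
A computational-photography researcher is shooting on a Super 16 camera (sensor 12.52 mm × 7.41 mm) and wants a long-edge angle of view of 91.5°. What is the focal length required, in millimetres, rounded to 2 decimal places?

From α = 2·arctan(w/2f) we get f = w / (2·tan(α/2)).
With w = 12.52 mm and α/2 = 45.75°, tan(α/2) ≈ 1.02653, so f ≈ 12.52 / 2.05306 ≈ 6.0982 mm.

6.10 mm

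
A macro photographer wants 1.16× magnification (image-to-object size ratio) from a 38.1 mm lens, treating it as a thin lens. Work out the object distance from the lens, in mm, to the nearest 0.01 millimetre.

70.94 mm

With m = dᵢ/dₒ and 1/f = 1/dₒ + 1/dᵢ, substituting dᵢ = m·dₒ gives 1/f = (1 + 1/m)/dₒ, hence dₒ = f·(1 + 1/m).
dₒ = 38.1 × (1 + 1/1.16) = 38.1 × 1.86207 ≈ 70.945 mm.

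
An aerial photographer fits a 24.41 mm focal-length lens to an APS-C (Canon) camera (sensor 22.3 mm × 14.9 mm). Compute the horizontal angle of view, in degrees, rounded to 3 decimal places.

Angle of view α = 2·arctan(w/2f) with w = 22.3 mm and f = 24.41 mm.
w/2f = 0.45678; arctan(0.45678) ≈ 24.5500°, so α ≈ 49.0999°.

49.100°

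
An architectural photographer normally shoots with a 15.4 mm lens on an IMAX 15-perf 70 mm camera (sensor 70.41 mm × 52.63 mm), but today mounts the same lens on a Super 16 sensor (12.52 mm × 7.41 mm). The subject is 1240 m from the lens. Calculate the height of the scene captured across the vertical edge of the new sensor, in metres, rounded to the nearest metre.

597 m

The focal length stays 15.4 mm; the relevant sensor dimension is now h = 7.41 mm. Object distance dₒ = 1240 m = 1.24e+06 mm.
Thin-lens field height W = h·(dₒ − f)/f = 7.41 × (1.24e+06 − 15.4)/15.4 ≈ 596641.941 mm = 596.642 m.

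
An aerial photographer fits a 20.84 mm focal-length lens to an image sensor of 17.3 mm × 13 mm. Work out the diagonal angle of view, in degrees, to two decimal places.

Sensor diagonal = √(17.3² + 13²) = √468.2900 ≈ 21.6400 mm.
Angle of view α = 2·arctan(d/2f) with d = 21.6400 mm and f = 20.84 mm.
d/2f = 0.51919; arctan(0.51919) ≈ 27.4381°, so α ≈ 54.8761°.

54.88°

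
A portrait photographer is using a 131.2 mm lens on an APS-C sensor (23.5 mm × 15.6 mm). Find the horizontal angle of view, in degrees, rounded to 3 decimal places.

10.235°

Angle of view α = 2·arctan(w/2f) with w = 23.5 mm and f = 131.2 mm.
w/2f = 0.08956; arctan(0.08956) ≈ 5.1176°, so α ≈ 10.2353°.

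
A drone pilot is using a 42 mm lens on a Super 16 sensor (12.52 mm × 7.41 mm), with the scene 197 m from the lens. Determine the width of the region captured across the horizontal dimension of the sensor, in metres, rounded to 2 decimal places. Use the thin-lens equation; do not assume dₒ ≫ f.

dₒ: 197 m = 197000 mm.
Similar triangles through the lens centre give W/dₒ = w/dᵢ; with 1/f = 1/dₒ + 1/dᵢ this gives W = w·(dₒ − f)/f.
W = 12.52 mm × (197000 − 42) / 42 = 12.52 × 4689.4762 ≈ 58712.242 mm = 58.7122 m.

58.71 m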